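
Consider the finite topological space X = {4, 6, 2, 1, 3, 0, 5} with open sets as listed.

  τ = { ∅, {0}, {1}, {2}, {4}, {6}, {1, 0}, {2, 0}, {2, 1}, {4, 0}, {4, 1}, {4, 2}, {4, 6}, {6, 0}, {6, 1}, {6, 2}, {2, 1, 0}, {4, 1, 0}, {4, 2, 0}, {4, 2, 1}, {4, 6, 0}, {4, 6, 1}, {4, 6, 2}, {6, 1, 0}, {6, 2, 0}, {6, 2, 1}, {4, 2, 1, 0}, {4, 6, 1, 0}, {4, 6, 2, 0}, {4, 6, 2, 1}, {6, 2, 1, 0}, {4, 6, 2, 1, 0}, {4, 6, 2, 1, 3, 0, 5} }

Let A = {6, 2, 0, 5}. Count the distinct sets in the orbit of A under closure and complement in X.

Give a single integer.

6

X∖A={4, 1, 3}, int(X∖A)={4, 1}, hence cl(A)={6, 2, 3, 0, 5}
Orbit (k=closure, c=complement):
  1. A     = {6, 2, 0, 5}
  2. kA    = {6, 2, 3, 0, 5}
  3. cA    = {4, 1, 3}
  4. ckA   = {4, 1}
  5. kcA   = {4, 1, 3, 5}
  6. ckcA  = {6, 2, 0}
(closed under both — stop)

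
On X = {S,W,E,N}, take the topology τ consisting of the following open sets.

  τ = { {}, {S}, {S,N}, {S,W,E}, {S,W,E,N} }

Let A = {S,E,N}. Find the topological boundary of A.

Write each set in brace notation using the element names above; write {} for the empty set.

{W,E}

open subsets of A: {}, {S}, {S,N}; so int(A) = {S,N}
closure: X∖int(X∖A) = X∖{} = {S,W,E,N}
∂A = {S,W,E,N} minus {S,N} = {W,E}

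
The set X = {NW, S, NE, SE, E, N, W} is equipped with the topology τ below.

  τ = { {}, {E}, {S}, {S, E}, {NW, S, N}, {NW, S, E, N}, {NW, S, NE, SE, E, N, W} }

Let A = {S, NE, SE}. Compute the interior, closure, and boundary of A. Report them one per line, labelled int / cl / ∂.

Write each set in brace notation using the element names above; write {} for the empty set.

open subsets of A: {}, {S}; so int(A) = {S}
closure: X∖int(X∖A) = X∖{E} = {NW, S, NE, SE, N, W}
∂A = {NW, S, NE, SE, N, W} minus {S} = {NW, NE, SE, N, W}

int(A) = {S}
cl(A)  = {NW, S, NE, SE, N, W}
∂A     = {NW, NE, SE, N, W}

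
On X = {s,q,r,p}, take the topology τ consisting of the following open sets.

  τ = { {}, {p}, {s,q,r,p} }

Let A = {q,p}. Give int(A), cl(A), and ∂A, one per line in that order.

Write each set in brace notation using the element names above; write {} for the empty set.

int(A) = {p}
cl(A)  = {s,q,r,p}
∂A     = {s,q,r}

U open, U⊆A: {}, {p}. int(A) = ⋃ = {p}
X∖A={s,r}, int(X∖A)={}, hence cl(A)={s,q,r,p}
∂A: remove int from cl → {s,q,r}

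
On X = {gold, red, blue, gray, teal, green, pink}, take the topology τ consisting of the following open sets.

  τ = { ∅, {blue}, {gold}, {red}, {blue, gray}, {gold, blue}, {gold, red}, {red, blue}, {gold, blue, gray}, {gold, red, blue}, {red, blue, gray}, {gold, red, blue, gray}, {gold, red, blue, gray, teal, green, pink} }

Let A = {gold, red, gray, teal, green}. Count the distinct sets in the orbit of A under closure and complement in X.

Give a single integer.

8

cl via duality: int({blue, pink}) = {blue}, so X∖{blue} = {gold, red, gray, teal, green, pink}
Write k for closure, c for complement:
  1. A     = {gold, red, gray, teal, green}
  2. kA    = {gold, red, gray, teal, green, pink}
  3. cA    = {blue, pink}
  4. ckA   = {blue}
  5. kcA   = {blue, gray, teal, green, pink}
  6. ckcA  = {gold, red}
  7. kckcA = {gold, red, teal, green, pink}
  8. ckckcA = {blue, gray}
applying k or c yields no new set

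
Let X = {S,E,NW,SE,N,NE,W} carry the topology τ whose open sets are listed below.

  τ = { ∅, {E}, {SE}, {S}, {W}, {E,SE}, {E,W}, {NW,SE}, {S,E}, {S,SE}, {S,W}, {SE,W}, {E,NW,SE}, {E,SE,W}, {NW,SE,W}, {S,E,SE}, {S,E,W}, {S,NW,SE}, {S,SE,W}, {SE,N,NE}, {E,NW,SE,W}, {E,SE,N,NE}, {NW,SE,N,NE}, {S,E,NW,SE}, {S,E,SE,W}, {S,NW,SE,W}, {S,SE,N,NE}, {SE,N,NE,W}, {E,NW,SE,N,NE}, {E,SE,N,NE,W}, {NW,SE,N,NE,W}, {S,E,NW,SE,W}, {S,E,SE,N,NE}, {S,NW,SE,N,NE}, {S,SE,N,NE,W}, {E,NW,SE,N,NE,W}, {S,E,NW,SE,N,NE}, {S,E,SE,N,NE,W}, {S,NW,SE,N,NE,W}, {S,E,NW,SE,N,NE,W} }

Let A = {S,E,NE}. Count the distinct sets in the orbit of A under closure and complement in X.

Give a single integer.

closure: X∖int(X∖A) = X∖{NW,SE,W} = {S,E,N,NE}
Let k=closure and c=complement:
  1. A     = {S,E,NE}
  2. kA    = {S,E,N,NE}
  3. cA    = {NW,SE,N,W}
  4. ckA   = {NW,SE,W}
  5. kcA   = {NW,SE,N,NE,W}
  6. ckcA  = {S,E}
— saturated at 6

6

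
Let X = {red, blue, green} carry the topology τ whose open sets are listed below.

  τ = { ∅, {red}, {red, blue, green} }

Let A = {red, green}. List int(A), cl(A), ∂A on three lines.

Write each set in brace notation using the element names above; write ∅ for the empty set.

int(A) = {red}
cl(A)  = {red, blue, green}
∂A     = {blue, green}

U open, U⊆A: ∅, {red}. int(A) = ⋃ = {red}
X∖A={blue}, int(X∖A)=∅, hence cl(A)={red, blue, green}
∂A: remove int from cl → {blue, green}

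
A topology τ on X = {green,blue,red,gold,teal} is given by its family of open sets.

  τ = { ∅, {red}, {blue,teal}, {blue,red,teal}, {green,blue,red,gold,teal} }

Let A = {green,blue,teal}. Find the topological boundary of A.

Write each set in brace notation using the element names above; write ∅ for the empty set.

{green,gold}

interior: largest open inside A is {blue,teal} (from ∅, {blue,teal})
cl via duality: int({red,gold}) = {red}, so X∖{red} = {green,blue,gold,teal}
cl∖int = {green,gold}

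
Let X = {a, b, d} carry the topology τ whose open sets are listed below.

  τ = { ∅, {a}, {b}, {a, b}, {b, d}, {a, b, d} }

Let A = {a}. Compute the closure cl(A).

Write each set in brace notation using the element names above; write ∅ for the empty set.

{a}

X∖A={b, d}, int(X∖A)={b, d}, hence cl(A)={a}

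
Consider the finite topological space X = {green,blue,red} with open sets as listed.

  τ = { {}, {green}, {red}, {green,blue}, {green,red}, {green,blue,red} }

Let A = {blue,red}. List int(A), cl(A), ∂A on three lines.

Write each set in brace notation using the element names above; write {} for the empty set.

int(A) = {red}
cl(A)  = {blue,red}
∂A     = {blue}

open subsets of A: {}, {red}; so int(A) = {red}
closure: X∖int(X∖A) = X∖{green} = {blue,red}
∂A = {blue,red} minus {red} = {blue}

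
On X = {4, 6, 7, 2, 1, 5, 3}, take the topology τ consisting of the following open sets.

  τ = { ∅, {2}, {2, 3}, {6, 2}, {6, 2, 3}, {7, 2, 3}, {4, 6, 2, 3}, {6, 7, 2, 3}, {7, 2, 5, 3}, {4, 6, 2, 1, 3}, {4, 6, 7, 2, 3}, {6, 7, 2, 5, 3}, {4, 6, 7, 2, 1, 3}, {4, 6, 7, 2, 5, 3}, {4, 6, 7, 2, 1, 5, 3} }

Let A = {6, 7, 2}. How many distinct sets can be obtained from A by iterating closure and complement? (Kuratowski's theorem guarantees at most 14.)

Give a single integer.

6

cl via duality: int({4, 1, 5, 3}) = ∅, so X∖∅ = {4, 6, 7, 2, 1, 5, 3}
Write k for closure, c for complement:
  1. A     = {6, 7, 2}
  2. kA    = {4, 6, 7, 2, 1, 5, 3}
  3. cA    = {4, 1, 5, 3}
  4. ckA   = ∅
  5. kcA   = {4, 7, 1, 5, 3}
  6. ckcA  = {6, 2}
applying k or c yields no new set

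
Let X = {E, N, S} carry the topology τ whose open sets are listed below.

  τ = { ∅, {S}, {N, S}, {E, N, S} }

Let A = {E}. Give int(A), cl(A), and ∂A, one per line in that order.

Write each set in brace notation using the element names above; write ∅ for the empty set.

U open, U⊆A: ∅. int(A) = ⋃ = ∅
X∖A={N, S}, int(X∖A)={N, S}, hence cl(A)={E}
∂A: remove int from cl → {E}

int(A) = ∅
cl(A)  = {E}
∂A     = {E}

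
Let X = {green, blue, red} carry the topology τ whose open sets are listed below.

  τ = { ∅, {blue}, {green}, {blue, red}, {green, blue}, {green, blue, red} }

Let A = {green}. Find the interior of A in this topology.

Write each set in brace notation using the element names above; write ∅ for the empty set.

{green}

open subsets of A: ∅, {green}; so int(A) = {green}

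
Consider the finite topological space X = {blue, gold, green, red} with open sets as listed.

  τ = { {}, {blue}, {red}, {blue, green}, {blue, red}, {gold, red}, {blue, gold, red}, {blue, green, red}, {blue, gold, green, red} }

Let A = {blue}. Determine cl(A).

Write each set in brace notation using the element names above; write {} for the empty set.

{blue, green}

complement {gold, green, red}; its interior {gold, red}; cl(A) = X∖{gold, red} = {blue, green}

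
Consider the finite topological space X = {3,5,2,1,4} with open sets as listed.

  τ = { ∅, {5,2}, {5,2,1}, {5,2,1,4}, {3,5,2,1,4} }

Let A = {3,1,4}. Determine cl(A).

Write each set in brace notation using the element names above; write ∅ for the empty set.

{3,1,4}

X∖A={5,2}, int(X∖A)={5,2}, hence cl(A)={3,1,4}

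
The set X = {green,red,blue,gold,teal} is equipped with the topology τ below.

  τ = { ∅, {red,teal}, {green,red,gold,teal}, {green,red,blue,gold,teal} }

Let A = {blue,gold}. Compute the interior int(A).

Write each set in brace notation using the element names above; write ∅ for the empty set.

∅

interior: largest open inside A is ∅ (from ∅)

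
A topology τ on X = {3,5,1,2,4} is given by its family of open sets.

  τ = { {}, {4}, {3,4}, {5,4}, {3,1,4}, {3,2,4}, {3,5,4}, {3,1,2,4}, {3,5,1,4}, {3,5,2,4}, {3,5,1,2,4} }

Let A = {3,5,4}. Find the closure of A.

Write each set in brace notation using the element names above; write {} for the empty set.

{3,5,1,2,4}

cl via duality: int({1,2}) = {}, so X∖{} = {3,5,1,2,4}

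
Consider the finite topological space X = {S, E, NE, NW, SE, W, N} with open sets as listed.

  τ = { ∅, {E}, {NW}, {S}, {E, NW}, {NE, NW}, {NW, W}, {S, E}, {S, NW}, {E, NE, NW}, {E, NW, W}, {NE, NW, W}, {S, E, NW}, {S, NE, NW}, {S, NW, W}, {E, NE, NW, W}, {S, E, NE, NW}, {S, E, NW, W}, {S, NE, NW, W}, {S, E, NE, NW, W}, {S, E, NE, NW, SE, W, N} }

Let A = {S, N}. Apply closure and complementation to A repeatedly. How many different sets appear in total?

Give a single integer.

complement {E, NE, NW, SE, W}; its interior {E, NE, NW, W}; cl(A) = X∖{E, NE, NW, W} = {S, SE, N}
With k = closure, c = complement:
  1. A     = {S, N}
  2. kA    = {S, SE, N}
  3. cA    = {E, NE, NW, SE, W}
  4. ckA   = {E, NE, NW, W}
  5. kcA   = {E, NE, NW, SE, W, N}
  6. ckcA  = {S}
k, c of each give nothing new

6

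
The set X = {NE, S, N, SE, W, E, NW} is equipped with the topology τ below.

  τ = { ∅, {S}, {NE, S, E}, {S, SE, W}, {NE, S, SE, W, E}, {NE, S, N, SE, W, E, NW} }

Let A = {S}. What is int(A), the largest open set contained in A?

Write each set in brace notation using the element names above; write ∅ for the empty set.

U open, U⊆A: ∅, {S}. int(A) = ⋃ = {S}

{S}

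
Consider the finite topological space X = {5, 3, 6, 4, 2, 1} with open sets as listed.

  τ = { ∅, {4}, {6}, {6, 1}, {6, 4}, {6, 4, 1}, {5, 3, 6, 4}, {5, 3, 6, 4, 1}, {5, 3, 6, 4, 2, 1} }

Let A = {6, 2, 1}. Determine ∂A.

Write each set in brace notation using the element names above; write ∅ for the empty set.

{5, 3, 2}

U open, U⊆A: ∅, {6}, {6, 1}. int(A) = ⋃ = {6, 1}
X∖A={5, 3, 4}, int(X∖A)={4}, hence cl(A)={5, 3, 6, 2, 1}
∂A: remove int from cl → {5, 3, 2}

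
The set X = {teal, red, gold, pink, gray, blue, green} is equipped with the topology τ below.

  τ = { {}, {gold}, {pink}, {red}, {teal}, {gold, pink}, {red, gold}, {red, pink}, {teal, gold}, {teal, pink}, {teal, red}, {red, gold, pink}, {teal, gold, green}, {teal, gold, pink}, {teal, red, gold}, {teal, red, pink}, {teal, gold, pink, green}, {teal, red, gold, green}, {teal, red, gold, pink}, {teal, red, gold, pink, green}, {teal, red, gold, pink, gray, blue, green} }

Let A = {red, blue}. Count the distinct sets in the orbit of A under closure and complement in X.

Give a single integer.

6

closure: X∖int(X∖A) = X∖{teal, gold, pink, green} = {red, gray, blue}
Let k=closure and c=complement:
  1. A     = {red, blue}
  2. kA    = {red, gray, blue}
  3. cA    = {teal, gold, pink, gray, green}
  4. ckA   = {teal, gold, pink, green}
  5. kcA   = {teal, gold, pink, gray, blue, green}
  6. ckcA  = {red}
— saturated at 6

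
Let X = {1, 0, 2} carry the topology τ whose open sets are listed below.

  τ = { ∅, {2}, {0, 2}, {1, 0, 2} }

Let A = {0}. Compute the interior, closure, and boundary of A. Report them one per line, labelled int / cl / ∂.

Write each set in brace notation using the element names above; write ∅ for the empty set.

int(A) = ∅
cl(A)  = {1, 0}
∂A     = {1, 0}

interior: largest open inside A is ∅ (from ∅)
cl via duality: int({1, 2}) = {2}, so X∖{2} = {1, 0}
cl∖int = {1, 0}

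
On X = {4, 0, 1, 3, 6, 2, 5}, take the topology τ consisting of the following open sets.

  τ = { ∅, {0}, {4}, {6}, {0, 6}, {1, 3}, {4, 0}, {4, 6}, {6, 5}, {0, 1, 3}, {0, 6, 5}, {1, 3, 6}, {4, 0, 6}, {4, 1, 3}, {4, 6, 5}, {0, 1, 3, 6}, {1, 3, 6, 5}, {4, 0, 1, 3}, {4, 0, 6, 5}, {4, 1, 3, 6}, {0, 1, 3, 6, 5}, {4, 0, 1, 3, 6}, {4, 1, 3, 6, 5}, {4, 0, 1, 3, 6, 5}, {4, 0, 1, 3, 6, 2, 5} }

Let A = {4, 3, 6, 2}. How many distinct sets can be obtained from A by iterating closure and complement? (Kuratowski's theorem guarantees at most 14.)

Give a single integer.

closure: X∖int(X∖A) = X∖{0} = {4, 1, 3, 6, 2, 5}
Let k=closure and c=complement:
  1. A     = {4, 3, 6, 2}
  2. kA    = {4, 1, 3, 6, 2, 5}
  3. cA    = {0, 1, 5}
  4. ckA   = {0}
  5. kcA   = {0, 1, 3, 2, 5}
  6. kckA  = {0, 2}
  7. ckcA  = {4, 6}
  8. ckckA = {4, 1, 3, 6, 5}
  9. kckcA = {4, 6, 2, 5}
  10. ckckcA = {0, 1, 3}
  11. kckckcA = {0, 1, 3, 2}
  12. ckckckcA = {4, 6, 5}
— saturated at 12

12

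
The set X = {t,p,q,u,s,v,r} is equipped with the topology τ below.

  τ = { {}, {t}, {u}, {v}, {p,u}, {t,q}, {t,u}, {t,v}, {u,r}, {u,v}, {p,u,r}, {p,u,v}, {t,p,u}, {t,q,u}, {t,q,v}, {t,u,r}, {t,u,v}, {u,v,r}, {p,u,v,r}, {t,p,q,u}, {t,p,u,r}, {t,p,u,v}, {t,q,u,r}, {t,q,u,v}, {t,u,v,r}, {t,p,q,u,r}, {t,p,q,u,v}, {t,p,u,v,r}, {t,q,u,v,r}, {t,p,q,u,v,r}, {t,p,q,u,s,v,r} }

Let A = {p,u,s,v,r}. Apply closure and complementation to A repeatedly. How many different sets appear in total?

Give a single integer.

closure: X∖int(X∖A) = X∖{t,q} = {p,u,s,v,r}
Let k=closure and c=complement:
  1. A     = {p,u,s,v,r}
  2. cA    = {t,q}
  3. kcA   = {t,q,s}
  4. ckcA  = {p,u,v,r}
— saturated at 4

4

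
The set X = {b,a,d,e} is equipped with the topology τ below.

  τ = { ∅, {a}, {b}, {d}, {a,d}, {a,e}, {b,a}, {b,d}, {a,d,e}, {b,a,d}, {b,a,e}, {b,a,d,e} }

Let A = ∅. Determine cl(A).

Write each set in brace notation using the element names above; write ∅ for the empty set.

cl via duality: int({b,a,d,e}) = {b,a,d,e}, so X∖{b,a,d,e} = ∅

∅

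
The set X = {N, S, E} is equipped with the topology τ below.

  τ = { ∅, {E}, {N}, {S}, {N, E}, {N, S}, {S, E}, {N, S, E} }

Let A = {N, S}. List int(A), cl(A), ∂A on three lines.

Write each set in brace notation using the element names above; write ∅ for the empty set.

opens ⊆ A: ∅, {S}, {N}, {N, S}; union → int = {N, S}
complement {E}; its interior {E}; cl(A) = X∖{E} = {N, S}
boundary = {N, S} ∖ {N, S} = ∅

int(A) = {N, S}
cl(A)  = {N, S}
∂A     = ∅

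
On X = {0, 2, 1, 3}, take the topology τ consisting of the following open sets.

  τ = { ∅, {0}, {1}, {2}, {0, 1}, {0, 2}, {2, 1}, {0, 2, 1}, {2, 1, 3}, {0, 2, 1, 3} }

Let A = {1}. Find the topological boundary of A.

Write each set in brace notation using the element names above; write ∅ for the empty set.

{3}

opens ⊆ A: ∅, {1}; union → int = {1}
complement {0, 2, 3}; its interior {0, 2}; cl(A) = X∖{0, 2} = {1, 3}
boundary = {1, 3} ∖ {1} = {3}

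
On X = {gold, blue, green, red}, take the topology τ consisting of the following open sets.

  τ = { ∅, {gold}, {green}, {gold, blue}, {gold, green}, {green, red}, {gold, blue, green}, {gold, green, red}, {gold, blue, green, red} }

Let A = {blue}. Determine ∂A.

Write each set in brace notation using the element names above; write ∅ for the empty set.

interior: largest open inside A is ∅ (from ∅)
cl via duality: int({gold, green, red}) = {gold, green, red}, so X∖{gold, green, red} = {blue}
cl∖int = {blue}

{blue}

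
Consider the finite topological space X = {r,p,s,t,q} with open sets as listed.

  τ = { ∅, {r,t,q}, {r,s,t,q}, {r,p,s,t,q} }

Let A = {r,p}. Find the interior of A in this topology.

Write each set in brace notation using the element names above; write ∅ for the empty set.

∅

open subsets of A: ∅; so int(A) = ∅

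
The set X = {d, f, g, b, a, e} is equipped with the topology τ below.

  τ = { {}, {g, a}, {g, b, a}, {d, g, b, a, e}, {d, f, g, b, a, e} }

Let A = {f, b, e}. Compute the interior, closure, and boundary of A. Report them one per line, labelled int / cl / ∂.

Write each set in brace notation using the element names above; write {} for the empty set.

int(A) = {}
cl(A)  = {d, f, b, e}
∂A     = {d, f, b, e}

opens ⊆ A: {}; union → int = {}
complement {d, g, a}; its interior {g, a}; cl(A) = X∖{g, a} = {d, f, b, e}
boundary = {d, f, b, e} ∖ {} = {d, f, b, e}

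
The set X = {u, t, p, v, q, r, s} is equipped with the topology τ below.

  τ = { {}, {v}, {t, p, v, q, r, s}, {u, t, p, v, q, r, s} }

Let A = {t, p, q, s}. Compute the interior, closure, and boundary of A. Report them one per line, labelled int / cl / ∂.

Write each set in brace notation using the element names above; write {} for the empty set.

int(A) = {}
cl(A)  = {u, t, p, q, r, s}
∂A     = {u, t, p, q, r, s}

U open, U⊆A: {}. int(A) = ⋃ = {}
X∖A={u, v, r}, int(X∖A)={v}, hence cl(A)={u, t, p, q, r, s}
∂A: remove int from cl → {u, t, p, q, r, s}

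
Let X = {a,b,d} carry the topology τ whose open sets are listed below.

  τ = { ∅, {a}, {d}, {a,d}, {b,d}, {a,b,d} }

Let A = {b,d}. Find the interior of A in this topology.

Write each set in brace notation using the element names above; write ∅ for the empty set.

{b,d}

opens ⊆ A: ∅, {d}, {b,d}; union → int = {b,d}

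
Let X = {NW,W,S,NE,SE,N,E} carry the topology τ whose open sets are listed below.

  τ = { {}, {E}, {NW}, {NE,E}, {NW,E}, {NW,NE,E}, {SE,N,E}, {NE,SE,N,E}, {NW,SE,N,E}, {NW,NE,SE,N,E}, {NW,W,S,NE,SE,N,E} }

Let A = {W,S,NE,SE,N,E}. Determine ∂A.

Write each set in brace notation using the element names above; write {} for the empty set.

interior: largest open inside A is {NE,SE,N,E} (from {}, {E}, {NE,E}, {SE,N,E}, {NE,SE,N,E})
cl via duality: int({NW}) = {NW}, so X∖{NW} = {W,S,NE,SE,N,E}
cl∖int = {W,S}

{W,S}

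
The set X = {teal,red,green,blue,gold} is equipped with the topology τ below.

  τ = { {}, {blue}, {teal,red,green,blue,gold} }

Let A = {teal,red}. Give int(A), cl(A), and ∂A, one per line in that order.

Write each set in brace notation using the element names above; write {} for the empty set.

int(A) = {}
cl(A)  = {teal,red,green,gold}
∂A     = {teal,red,green,gold}

U open, U⊆A: {}. int(A) = ⋃ = {}
X∖A={green,blue,gold}, int(X∖A)={blue}, hence cl(A)={teal,red,green,gold}
∂A: remove int from cl → {teal,red,green,gold}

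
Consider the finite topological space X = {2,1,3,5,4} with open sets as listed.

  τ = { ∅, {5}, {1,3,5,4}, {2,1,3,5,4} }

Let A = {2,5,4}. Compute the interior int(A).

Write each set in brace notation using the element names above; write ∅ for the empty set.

opens ⊆ A: ∅, {5}; union → int = {5}

{5}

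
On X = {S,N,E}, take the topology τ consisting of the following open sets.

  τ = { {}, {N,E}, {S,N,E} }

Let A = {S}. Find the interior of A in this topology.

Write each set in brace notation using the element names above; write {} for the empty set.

interior: largest open inside A is {} (from {})

{}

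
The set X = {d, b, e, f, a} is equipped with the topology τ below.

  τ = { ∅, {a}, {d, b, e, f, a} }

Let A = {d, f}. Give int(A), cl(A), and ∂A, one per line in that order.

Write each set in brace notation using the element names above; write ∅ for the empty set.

open subsets of A: ∅; so int(A) = ∅
closure: X∖int(X∖A) = X∖{a} = {d, b, e, f}
∂A = {d, b, e, f} minus ∅ = {d, b, e, f}

int(A) = ∅
cl(A)  = {d, b, e, f}
∂A     = {d, b, e, f}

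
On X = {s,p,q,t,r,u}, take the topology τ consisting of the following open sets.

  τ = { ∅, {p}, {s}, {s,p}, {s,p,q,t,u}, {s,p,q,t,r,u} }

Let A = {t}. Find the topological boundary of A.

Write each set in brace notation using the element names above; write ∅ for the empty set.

open subsets of A: ∅; so int(A) = ∅
closure: X∖int(X∖A) = X∖{s,p} = {q,t,r,u}
∂A = {q,t,r,u} minus ∅ = {q,t,r,u}

{q,t,r,u}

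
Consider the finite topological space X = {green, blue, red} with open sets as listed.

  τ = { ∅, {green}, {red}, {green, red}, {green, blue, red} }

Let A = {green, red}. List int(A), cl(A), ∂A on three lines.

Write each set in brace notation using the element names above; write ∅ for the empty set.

open subsets of A: ∅, {red}, {green}, {green, red}; so int(A) = {green, red}
closure: X∖int(X∖A) = X∖∅ = {green, blue, red}
∂A = {green, blue, red} minus {green, red} = {blue}

int(A) = {green, red}
cl(A)  = {green, blue, red}
∂A     = {blue}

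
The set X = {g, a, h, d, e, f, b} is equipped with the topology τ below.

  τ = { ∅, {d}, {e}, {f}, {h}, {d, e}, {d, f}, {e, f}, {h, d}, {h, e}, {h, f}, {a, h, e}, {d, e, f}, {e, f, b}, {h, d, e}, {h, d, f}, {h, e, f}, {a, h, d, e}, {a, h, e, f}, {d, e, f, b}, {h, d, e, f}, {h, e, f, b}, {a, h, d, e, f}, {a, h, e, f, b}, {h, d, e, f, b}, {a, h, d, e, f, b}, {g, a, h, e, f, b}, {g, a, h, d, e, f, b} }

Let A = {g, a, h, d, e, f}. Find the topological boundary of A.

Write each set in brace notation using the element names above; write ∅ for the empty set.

{g, b}

open subsets of A: ∅, {f}, {h}, {e}, {d}, {d, e}, {h, d}, {h, e}, {d, f}, {e, f}, {h, f}, {h, d, e}, {a, h, e}, {h, d, f}, {d, e, f}, {h, e, f}, {a, h, e, f}, {h, d, e, f}, {a, h, d, e}, {a, h, d, e, f}; so int(A) = {a, h, d, e, f}
closure: X∖int(X∖A) = X∖∅ = {g, a, h, d, e, f, b}
∂A = {g, a, h, d, e, f, b} minus {a, h, d, e, f} = {g, b}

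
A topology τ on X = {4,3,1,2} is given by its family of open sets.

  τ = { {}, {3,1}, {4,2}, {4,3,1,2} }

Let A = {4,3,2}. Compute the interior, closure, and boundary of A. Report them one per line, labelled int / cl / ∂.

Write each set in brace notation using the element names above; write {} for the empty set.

open subsets of A: {}, {4,2}; so int(A) = {4,2}
closure: X∖int(X∖A) = X∖{} = {4,3,1,2}
∂A = {4,3,1,2} minus {4,2} = {3,1}

int(A) = {4,2}
cl(A)  = {4,3,1,2}
∂A     = {3,1}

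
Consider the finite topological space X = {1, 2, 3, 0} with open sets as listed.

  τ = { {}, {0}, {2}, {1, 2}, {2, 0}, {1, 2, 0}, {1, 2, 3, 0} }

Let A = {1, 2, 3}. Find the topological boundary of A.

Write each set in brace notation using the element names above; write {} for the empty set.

U open, U⊆A: {}, {2}, {1, 2}. int(A) = ⋃ = {1, 2}
X∖A={0}, int(X∖A)={0}, hence cl(A)={1, 2, 3}
∂A: remove int from cl → {3}

{3}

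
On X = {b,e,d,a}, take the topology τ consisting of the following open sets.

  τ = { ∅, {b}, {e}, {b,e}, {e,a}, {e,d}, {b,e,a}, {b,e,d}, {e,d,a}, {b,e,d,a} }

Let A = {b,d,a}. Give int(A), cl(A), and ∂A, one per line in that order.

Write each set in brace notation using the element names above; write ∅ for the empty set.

U open, U⊆A: ∅, {b}. int(A) = ⋃ = {b}
X∖A={e}, int(X∖A)={e}, hence cl(A)={b,d,a}
∂A: remove int from cl → {d,a}

int(A) = {b}
cl(A)  = {b,d,a}
∂A     = {d,a}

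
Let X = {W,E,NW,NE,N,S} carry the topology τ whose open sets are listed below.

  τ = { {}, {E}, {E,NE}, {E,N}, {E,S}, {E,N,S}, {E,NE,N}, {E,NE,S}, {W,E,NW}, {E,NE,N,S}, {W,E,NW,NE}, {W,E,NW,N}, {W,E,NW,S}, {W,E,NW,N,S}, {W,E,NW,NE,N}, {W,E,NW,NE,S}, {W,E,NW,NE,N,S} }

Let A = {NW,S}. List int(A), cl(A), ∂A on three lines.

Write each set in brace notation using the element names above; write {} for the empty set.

opens ⊆ A: {}; union → int = {}
complement {W,E,NE,N}; its interior {E,NE,N}; cl(A) = X∖{E,NE,N} = {W,NW,S}
boundary = {W,NW,S} ∖ {} = {W,NW,S}

int(A) = {}
cl(A)  = {W,NW,S}
∂A     = {W,NW,S}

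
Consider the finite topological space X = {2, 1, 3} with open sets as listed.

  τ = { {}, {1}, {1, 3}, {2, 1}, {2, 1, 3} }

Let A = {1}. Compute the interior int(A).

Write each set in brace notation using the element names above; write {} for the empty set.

opens ⊆ A: {}, {1}; union → int = {1}

{1}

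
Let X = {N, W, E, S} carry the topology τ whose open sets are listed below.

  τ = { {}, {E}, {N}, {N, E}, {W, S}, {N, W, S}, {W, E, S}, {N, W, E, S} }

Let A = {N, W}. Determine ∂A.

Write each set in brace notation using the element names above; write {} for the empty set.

interior: largest open inside A is {N} (from {}, {N})
cl via duality: int({E, S}) = {E}, so X∖{E} = {N, W, S}
cl∖int = {W, S}

{W, S}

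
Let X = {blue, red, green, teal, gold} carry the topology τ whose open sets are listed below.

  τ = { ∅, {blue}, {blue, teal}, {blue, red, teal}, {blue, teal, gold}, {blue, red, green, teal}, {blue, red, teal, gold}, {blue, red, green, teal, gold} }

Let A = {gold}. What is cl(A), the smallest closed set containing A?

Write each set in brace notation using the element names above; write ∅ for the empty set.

X∖A={blue, red, green, teal}, int(X∖A)={blue, red, green, teal}, hence cl(A)={gold}

{gold}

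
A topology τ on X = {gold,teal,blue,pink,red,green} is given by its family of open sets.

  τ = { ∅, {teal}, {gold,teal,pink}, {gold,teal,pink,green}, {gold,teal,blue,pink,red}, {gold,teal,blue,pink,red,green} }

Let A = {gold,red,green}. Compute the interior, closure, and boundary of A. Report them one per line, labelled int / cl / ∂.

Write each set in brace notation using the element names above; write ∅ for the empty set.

int(A) = ∅
cl(A)  = {gold,blue,pink,red,green}
∂A     = {gold,blue,pink,red,green}

open subsets of A: ∅; so int(A) = ∅
closure: X∖int(X∖A) = X∖{teal} = {gold,blue,pink,red,green}
∂A = {gold,blue,pink,red,green} minus ∅ = {gold,blue,pink,red,green}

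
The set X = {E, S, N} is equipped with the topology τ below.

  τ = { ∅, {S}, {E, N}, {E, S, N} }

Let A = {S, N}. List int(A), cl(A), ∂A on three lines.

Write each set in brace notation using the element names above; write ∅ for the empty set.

int(A) = {S}
cl(A)  = {E, S, N}
∂A     = {E, N}

open subsets of A: ∅, {S}; so int(A) = {S}
closure: X∖int(X∖A) = X∖∅ = {E, S, N}
∂A = {E, S, N} minus {S} = {E, N}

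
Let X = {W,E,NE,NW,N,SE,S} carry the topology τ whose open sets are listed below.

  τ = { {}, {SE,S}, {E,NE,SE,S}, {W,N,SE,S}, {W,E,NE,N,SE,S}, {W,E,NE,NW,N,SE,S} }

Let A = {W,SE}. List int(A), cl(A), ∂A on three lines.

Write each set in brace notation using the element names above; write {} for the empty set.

U open, U⊆A: {}. int(A) = ⋃ = {}
X∖A={E,NE,NW,N,S}, int(X∖A)={}, hence cl(A)={W,E,NE,NW,N,SE,S}
∂A: remove int from cl → {W,E,NE,NW,N,SE,S}

int(A) = {}
cl(A)  = {W,E,NE,NW,N,SE,S}
∂A     = {W,E,NE,NW,N,SE,S}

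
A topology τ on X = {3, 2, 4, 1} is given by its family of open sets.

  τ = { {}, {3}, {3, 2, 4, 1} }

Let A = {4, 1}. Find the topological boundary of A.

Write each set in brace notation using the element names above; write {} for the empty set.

U open, U⊆A: {}. int(A) = ⋃ = {}
X∖A={3, 2}, int(X∖A)={3}, hence cl(A)={2, 4, 1}
∂A: remove int from cl → {2, 4, 1}

{2, 4, 1}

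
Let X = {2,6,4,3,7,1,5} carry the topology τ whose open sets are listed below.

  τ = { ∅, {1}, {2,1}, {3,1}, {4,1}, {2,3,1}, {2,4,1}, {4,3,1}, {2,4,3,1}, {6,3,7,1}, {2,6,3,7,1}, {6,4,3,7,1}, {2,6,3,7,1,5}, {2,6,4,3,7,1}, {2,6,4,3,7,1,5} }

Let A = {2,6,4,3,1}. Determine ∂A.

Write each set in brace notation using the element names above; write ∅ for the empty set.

{6,7,5}

U open, U⊆A: ∅, {1}, {2,1}, {3,1}, {4,1}, {4,3,1}, {2,4,1}, {2,3,1}, {2,4,3,1}. int(A) = ⋃ = {2,4,3,1}
X∖A={7,5}, int(X∖A)=∅, hence cl(A)={2,6,4,3,7,1,5}
∂A: remove int from cl → {6,7,5}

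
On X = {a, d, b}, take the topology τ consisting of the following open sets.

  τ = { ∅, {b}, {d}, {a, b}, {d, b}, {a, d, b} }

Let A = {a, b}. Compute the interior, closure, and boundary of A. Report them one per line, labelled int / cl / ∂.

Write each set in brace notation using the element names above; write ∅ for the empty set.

open subsets of A: ∅, {b}, {a, b}; so int(A) = {a, b}
closure: X∖int(X∖A) = X∖{d} = {a, b}
∂A = {a, b} minus {a, b} = ∅

int(A) = {a, b}
cl(A)  = {a, b}
∂A     = ∅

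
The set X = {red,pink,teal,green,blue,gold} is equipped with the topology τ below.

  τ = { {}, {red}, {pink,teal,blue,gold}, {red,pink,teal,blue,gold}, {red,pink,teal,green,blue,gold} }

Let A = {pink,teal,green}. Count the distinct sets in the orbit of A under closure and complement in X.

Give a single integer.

8

complement {red,blue,gold}; its interior {red}; cl(A) = X∖{red} = {pink,teal,green,blue,gold}
With k = closure, c = complement:
  1. A     = {pink,teal,green}
  2. kA    = {pink,teal,green,blue,gold}
  3. cA    = {red,blue,gold}
  4. ckA   = {red}
  5. kcA   = {red,pink,teal,green,blue,gold}
  6. kckA  = {red,green}
  7. ckcA  = {}
  8. ckckA = {pink,teal,blue,gold}
k, c of each give nothing new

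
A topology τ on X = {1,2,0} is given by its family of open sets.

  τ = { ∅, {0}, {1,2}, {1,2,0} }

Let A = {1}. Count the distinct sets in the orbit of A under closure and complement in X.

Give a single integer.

6

closure: X∖int(X∖A) = X∖{0} = {1,2}
Let k=closure and c=complement:
  1. A     = {1}
  2. kA    = {1,2}
  3. cA    = {2,0}
  4. ckA   = {0}
  5. kcA   = {1,2,0}
  6. ckcA  = ∅
— saturated at 6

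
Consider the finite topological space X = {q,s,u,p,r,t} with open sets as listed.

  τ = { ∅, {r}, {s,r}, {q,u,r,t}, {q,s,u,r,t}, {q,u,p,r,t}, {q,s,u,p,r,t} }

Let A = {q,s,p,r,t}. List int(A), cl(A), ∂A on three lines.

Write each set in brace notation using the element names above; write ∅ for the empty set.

opens ⊆ A: ∅, {r}, {s,r}; union → int = {s,r}
complement {u}; its interior ∅; cl(A) = X∖∅ = {q,s,u,p,r,t}
boundary = {q,s,u,p,r,t} ∖ {s,r} = {q,u,p,t}

int(A) = {s,r}
cl(A)  = {q,s,u,p,r,t}
∂A     = {q,u,p,t}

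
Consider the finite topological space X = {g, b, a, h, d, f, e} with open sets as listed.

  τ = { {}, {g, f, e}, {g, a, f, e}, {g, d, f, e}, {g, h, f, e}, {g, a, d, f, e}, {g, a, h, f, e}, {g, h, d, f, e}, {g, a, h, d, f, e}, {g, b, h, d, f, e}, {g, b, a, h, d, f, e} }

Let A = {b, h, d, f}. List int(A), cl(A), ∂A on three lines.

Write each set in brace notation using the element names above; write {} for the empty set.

int(A) = {}
cl(A)  = {g, b, a, h, d, f, e}
∂A     = {g, b, a, h, d, f, e}

open subsets of A: {}; so int(A) = {}
closure: X∖int(X∖A) = X∖{} = {g, b, a, h, d, f, e}
∂A = {g, b, a, h, d, f, e} minus {} = {g, b, a, h, d, f, e}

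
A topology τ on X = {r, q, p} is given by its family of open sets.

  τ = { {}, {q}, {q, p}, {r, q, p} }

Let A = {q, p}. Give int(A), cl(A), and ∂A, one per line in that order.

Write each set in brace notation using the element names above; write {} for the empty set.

int(A) = {q, p}
cl(A)  = {r, q, p}
∂A     = {r}

interior: largest open inside A is {q, p} (from {}, {q}, {q, p})
cl via duality: int({r}) = {}, so X∖{} = {r, q, p}
cl∖int = {r}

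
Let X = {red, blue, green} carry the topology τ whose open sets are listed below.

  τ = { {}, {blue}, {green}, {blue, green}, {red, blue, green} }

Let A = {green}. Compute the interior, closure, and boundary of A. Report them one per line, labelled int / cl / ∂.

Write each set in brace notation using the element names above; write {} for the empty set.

int(A) = {green}
cl(A)  = {red, green}
∂A     = {red}

open subsets of A: {}, {green}; so int(A) = {green}
closure: X∖int(X∖A) = X∖{blue} = {red, green}
∂A = {red, green} minus {green} = {red}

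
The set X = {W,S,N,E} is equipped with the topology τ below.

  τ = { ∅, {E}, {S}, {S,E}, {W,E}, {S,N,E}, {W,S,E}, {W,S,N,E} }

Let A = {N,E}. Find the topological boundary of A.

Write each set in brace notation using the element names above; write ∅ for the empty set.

opens ⊆ A: ∅, {E}; union → int = {E}
complement {W,S}; its interior {S}; cl(A) = X∖{S} = {W,N,E}
boundary = {W,N,E} ∖ {E} = {W,N}

{W,N}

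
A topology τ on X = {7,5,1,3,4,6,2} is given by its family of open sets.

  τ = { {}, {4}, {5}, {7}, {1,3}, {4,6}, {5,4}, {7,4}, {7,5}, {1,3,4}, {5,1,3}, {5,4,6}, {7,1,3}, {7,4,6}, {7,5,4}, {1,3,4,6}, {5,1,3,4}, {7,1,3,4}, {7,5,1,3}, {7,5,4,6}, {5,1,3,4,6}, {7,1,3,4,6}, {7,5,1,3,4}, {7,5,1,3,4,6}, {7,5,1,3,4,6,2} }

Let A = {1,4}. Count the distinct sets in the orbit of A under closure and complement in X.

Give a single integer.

12

complement {7,5,3,6,2}; its interior {7,5}; cl(A) = X∖{7,5} = {1,3,4,6,2}
With k = closure, c = complement:
  1. A     = {1,4}
  2. kA    = {1,3,4,6,2}
  3. cA    = {7,5,3,6,2}
  4. ckA   = {7,5}
  5. kcA   = {7,5,1,3,6,2}
  6. kckA  = {7,5,2}
  7. ckcA  = {4}
  8. ckckA = {1,3,4,6}
  9. kckcA = {4,6,2}
  10. ckckcA = {7,5,1,3}
  11. kckckcA = {7,5,1,3,2}
  12. ckckckcA = {4,6}
k, c of each give nothing new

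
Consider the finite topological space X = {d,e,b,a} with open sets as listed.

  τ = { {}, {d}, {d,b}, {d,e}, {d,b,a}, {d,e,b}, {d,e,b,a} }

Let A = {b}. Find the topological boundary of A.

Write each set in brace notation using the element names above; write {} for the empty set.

interior: largest open inside A is {} (from {})
cl via duality: int({d,e,a}) = {d,e}, so X∖{d,e} = {b,a}
cl∖int = {b,a}

{b,a}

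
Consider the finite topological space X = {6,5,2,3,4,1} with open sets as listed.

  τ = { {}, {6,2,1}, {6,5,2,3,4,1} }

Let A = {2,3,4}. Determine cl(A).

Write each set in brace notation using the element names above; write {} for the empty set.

closure: X∖int(X∖A) = X∖{} = {6,5,2,3,4,1}

{6,5,2,3,4,1}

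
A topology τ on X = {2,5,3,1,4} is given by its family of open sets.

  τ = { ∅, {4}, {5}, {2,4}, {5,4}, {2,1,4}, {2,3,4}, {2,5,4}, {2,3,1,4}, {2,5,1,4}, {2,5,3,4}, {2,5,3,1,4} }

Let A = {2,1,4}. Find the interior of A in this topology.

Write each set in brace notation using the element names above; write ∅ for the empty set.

{2,1,4}

U open, U⊆A: ∅, {4}, {2,4}, {2,1,4}. int(A) = ⋃ = {2,1,4}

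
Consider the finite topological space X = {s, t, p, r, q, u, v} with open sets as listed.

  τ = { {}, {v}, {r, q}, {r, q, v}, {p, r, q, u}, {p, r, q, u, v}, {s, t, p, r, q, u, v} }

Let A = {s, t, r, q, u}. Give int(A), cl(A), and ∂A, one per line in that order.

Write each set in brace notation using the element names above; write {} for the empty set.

opens ⊆ A: {}, {r, q}; union → int = {r, q}
complement {p, v}; its interior {v}; cl(A) = X∖{v} = {s, t, p, r, q, u}
boundary = {s, t, p, r, q, u} ∖ {r, q} = {s, t, p, u}

int(A) = {r, q}
cl(A)  = {s, t, p, r, q, u}
∂A     = {s, t, p, u}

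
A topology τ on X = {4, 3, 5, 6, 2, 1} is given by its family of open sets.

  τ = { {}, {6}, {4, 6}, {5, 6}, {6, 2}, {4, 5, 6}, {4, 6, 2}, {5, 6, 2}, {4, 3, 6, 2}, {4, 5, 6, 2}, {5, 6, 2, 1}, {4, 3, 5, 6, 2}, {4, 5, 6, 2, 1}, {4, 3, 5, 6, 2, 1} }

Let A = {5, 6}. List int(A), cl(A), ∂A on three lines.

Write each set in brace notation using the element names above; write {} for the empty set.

int(A) = {5, 6}
cl(A)  = {4, 3, 5, 6, 2, 1}
∂A     = {4, 3, 2, 1}

interior: largest open inside A is {5, 6} (from {}, {6}, {5, 6})
cl via duality: int({4, 3, 2, 1}) = {}, so X∖{} = {4, 3, 5, 6, 2, 1}
cl∖int = {4, 3, 2, 1}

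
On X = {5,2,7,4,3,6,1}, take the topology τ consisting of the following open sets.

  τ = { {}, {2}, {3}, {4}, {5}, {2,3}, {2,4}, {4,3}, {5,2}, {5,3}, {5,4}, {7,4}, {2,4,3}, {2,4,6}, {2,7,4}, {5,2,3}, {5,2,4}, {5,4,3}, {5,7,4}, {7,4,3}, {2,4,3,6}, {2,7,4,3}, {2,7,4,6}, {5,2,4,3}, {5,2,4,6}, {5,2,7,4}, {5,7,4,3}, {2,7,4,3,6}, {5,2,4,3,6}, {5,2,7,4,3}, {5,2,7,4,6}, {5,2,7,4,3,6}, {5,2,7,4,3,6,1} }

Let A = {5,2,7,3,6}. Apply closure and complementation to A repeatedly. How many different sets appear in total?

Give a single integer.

8

closure: X∖int(X∖A) = X∖{4} = {5,2,7,3,6,1}
Let k=closure and c=complement:
  1. A     = {5,2,7,3,6}
  2. kA    = {5,2,7,3,6,1}
  3. cA    = {4,1}
  4. ckA   = {4}
  5. kcA   = {7,4,6,1}
  6. ckcA  = {5,2,3}
  7. kckcA = {5,2,3,6,1}
  8. ckckcA = {7,4}
— saturated at 8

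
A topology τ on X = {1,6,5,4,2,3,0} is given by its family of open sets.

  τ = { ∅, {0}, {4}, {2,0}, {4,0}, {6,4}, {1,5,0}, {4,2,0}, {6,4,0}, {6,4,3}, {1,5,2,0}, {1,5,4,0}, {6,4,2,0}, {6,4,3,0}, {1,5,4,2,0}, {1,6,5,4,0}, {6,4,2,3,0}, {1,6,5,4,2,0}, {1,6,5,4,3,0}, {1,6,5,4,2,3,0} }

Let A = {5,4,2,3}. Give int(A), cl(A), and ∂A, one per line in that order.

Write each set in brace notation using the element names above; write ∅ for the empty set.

int(A) = {4}
cl(A)  = {1,6,5,4,2,3}
∂A     = {1,6,5,2,3}

interior: largest open inside A is {4} (from ∅, {4})
cl via duality: int({1,6,0}) = {0}, so X∖{0} = {1,6,5,4,2,3}
cl∖int = {1,6,5,2,3}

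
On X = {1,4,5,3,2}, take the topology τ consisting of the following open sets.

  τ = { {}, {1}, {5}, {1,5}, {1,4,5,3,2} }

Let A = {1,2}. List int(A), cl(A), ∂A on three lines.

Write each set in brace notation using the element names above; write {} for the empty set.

int(A) = {1}
cl(A)  = {1,4,3,2}
∂A     = {4,3,2}

open subsets of A: {}, {1}; so int(A) = {1}
closure: X∖int(X∖A) = X∖{5} = {1,4,3,2}
∂A = {1,4,3,2} minus {1} = {4,3,2}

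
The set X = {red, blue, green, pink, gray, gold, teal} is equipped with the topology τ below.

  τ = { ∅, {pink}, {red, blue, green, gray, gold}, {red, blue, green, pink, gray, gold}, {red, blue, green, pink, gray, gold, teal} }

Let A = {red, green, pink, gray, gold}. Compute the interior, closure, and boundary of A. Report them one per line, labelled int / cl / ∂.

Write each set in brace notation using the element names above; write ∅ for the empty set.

int(A) = {pink}
cl(A)  = {red, blue, green, pink, gray, gold, teal}
∂A     = {red, blue, green, gray, gold, teal}

U open, U⊆A: ∅, {pink}. int(A) = ⋃ = {pink}
X∖A={blue, teal}, int(X∖A)=∅, hence cl(A)={red, blue, green, pink, gray, gold, teal}
∂A: remove int from cl → {red, blue, green, gray, gold, teal}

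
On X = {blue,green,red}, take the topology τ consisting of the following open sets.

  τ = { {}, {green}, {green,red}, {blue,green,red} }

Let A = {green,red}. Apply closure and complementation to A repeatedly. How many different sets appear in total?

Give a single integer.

cl via duality: int({blue}) = {}, so X∖{} = {blue,green,red}
Write k for closure, c for complement:
  1. A     = {green,red}
  2. kA    = {blue,green,red}
  3. cA    = {blue}
  4. ckA   = {}
applying k or c yields no new set

4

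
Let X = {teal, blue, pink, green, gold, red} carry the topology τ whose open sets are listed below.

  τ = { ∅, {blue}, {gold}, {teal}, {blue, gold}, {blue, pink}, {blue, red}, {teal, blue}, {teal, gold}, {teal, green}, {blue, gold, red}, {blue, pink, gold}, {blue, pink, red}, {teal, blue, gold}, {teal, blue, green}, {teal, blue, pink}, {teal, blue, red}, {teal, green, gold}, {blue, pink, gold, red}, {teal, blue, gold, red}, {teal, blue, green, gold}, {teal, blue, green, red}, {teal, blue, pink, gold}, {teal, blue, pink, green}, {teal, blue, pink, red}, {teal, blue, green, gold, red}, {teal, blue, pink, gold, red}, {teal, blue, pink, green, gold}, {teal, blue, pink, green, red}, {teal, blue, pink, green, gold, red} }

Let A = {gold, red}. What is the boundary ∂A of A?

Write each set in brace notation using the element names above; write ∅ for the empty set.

{red}

open subsets of A: ∅, {gold}; so int(A) = {gold}
closure: X∖int(X∖A) = X∖{teal, blue, pink, green} = {gold, red}
∂A = {gold, red} minus {gold} = {red}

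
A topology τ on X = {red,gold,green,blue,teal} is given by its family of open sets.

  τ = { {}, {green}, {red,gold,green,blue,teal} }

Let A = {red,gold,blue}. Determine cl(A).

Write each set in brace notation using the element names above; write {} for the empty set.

cl via duality: int({green,teal}) = {green}, so X∖{green} = {red,gold,blue,teal}

{red,gold,blue,teal}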